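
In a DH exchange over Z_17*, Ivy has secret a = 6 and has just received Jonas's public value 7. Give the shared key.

Shared key K = 7^6 mod 17.
7^1 ≡ 7 (mod 17)
7^2 = (7^1)^2 ≡ 7^2 = 49 ≡ 15 (mod 17)
7^4 = (7^2)^2 ≡ 15^2 = 225 ≡ 4 (mod 17)
7^6 = 7^4 · 7^2 ≡ 4 · 15 ≡ 9 (mod 17).

9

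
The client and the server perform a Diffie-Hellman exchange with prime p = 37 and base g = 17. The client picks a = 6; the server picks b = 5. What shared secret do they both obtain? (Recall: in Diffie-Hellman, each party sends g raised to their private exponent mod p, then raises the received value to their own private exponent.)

11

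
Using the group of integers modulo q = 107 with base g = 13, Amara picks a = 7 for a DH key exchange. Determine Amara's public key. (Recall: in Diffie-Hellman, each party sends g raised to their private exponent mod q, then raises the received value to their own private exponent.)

Public value = 13^7 mod 107.
13^1 ≡ 13 (mod 107)
13^2 = (13^1)^2 ≡ 13^2 = 169 ≡ 62 (mod 107)
13^4 = (13^2)^2 ≡ 62^2 = 3844 ≡ 99 (mod 107)
13^7 = 13^4 · 13^2 · 13^1 ≡ 99 · 62 · 13 ≡ 79 (mod 107).

79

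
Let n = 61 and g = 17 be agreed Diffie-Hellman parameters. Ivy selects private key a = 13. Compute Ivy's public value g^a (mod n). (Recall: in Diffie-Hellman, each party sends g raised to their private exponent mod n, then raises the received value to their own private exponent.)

Public value = 17^13 (mod 61).
17^1 ≡ 17 (mod 61)
17^2 = (17^1)^2 ≡ 17^2 = 289 ≡ 45 (mod 61)
17^4 = (17^2)^2 ≡ 45^2 = 2025 ≡ 12 (mod 61)
17^8 = (17^4)^2 ≡ 12^2 = 144 ≡ 22 (mod 61)
17^13 = 17^8 · 17^4 · 17^1 ≡ 22 · 12 · 17 ≡ 35 (mod 61).

35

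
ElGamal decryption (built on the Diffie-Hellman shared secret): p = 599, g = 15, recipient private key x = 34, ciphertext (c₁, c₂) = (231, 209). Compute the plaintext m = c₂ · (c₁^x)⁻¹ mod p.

Shared mask s = c₁^x mod p = 231^34 mod 599.
231^1 ≡ 231 (mod 599)
231^2 = (231^1)^2 ≡ 231^2 = 53361 ≡ 50 (mod 599)
231^4 = (231^2)^2 ≡ 50^2 = 2500 ≡ 104 (mod 599)
231^8 = (231^4)^2 ≡ 104^2 = 10816 ≡ 34 (mod 599)
231^16 = (231^8)^2 ≡ 34^2 = 1156 ≡ 557 (mod 599)
231^32 = (231^16)^2 ≡ 557^2 = 310249 ≡ 566 (mod 599)
231^34 = 231^32 · 231^2 ≡ 566 · 50 ≡ 147 (mod 599).
So s = 147; s⁻¹ ≡ 163 (mod 599).
m = c₂ · s⁻¹ mod 599 = 209 · 163 mod 599 = 523.

523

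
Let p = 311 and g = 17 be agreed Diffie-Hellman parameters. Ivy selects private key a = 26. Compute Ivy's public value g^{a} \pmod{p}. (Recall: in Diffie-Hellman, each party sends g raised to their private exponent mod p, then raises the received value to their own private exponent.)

35

Public value = 17^{26} \pmod{311}.
17^1 ≡ 17 (mod 311)
17^2 = (17^1)^2 ≡ 17^2 = 289 ≡ 289 (mod 311)
17^4 = (17^2)^2 ≡ 289^2 = 83521 ≡ 173 (mod 311)
17^8 = (17^4)^2 ≡ 173^2 = 29929 ≡ 73 (mod 311)
17^16 = (17^8)^2 ≡ 73^2 = 5329 ≡ 42 (mod 311)
17^26 = 17^16 · 17^8 · 17^2 ≡ 42 · 73 · 289 ≡ 35 (mod 311).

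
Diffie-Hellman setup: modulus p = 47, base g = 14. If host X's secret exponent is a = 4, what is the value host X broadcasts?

17

Public value = 14^4 mod 47.
14^1 ≡ 14 (mod 47)
14^2 = (14^1)^2 ≡ 14^2 = 196 ≡ 8 (mod 47)
14^4 = (14^2)^2 ≡ 8^2 = 64 ≡ 17 (mod 47)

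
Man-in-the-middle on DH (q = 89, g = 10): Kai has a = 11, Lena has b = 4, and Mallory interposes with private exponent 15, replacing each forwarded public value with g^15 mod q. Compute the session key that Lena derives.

67

Lena receives Mallory's public value M = 10^15 mod 89 instead of the honest one.
10^1 ≡ 10 (mod 89)
10^2 = (10^1)^2 ≡ 10^2 = 100 ≡ 11 (mod 89)
10^4 = (10^2)^2 ≡ 11^2 = 121 ≡ 32 (mod 89)
10^8 = (10^4)^2 ≡ 32^2 = 1024 ≡ 45 (mod 89)
10^15 = 10^8 · 10^4 · 10^2 · 10^1 ≡ 45 · 32 · 11 · 10 ≡ 69 (mod 89).
So M = 69. Lena computes K = M^4 mod 89.
69^1 ≡ 69 (mod 89)
69^2 = (69^1)^2 ≡ 69^2 = 4761 ≡ 44 (mod 89)
69^4 = (69^2)^2 ≡ 44^2 = 1936 ≡ 67 (mod 89)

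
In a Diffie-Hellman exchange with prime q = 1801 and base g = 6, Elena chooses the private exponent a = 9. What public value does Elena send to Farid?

Public value = 6^9 mod 1801.
6^1 ≡ 6 (mod 1801)
6^2 = (6^1)^2 ≡ 6^2 = 36 ≡ 36 (mod 1801)
6^4 = (6^2)^2 ≡ 36^2 = 1296 ≡ 1296 (mod 1801)
6^8 = (6^4)^2 ≡ 1296^2 = 1679616 ≡ 1084 (mod 1801)
6^9 = 6^8 · 6^1 ≡ 1084 · 6 ≡ 1101 (mod 1801).

1101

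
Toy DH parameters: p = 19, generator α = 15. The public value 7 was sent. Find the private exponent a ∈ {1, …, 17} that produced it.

12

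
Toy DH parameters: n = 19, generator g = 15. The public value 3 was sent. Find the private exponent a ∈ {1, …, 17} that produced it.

11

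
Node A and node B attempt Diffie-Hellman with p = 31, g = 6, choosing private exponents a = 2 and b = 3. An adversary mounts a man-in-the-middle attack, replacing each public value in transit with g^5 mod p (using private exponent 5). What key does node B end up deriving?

30

Node B receives an adversary's public value M = 6^5 mod 31 instead of the honest one.
6^1 ≡ 6 (mod 31)
6^2 = (6^1)^2 ≡ 6^2 = 36 ≡ 5 (mod 31)
6^4 = (6^2)^2 ≡ 5^2 = 25 ≡ 25 (mod 31)
6^5 = 6^4 · 6^1 ≡ 25 · 6 ≡ 26 (mod 31).
So M = 26. Node B computes K = M^3 mod 31.
26^1 ≡ 26 (mod 31)
26^2 = (26^1)^2 ≡ 26^2 = 676 ≡ 25 (mod 31)
26^3 = 26^2 · 26^1 ≡ 25 · 26 ≡ 30 (mod 31).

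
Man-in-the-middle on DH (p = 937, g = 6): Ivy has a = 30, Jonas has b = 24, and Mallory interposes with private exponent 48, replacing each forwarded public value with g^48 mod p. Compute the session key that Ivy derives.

629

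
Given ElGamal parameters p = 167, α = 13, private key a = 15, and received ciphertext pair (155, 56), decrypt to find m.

160

Shared mask s = c₁^a mod p = 155^15 mod 167.
155^1 ≡ 155 (mod 167)
155^2 = (155^1)^2 ≡ 155^2 = 24025 ≡ 144 (mod 167)
155^4 = (155^2)^2 ≡ 144^2 = 20736 ≡ 28 (mod 167)
155^8 = (155^4)^2 ≡ 28^2 = 784 ≡ 116 (mod 167)
155^15 = 155^8 · 155^4 · 155^2 · 155^1 ≡ 116 · 28 · 144 · 155 ≡ 159 (mod 167).
So s = 159; s⁻¹ ≡ 146 (mod 167).
m = c₂ · s⁻¹ mod 167 = 56 · 146 mod 167 = 160.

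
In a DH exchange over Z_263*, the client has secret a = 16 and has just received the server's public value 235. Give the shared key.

Shared key K = 235^16 mod 263.
235^1 ≡ 235 (mod 263)
235^2 = (235^1)^2 ≡ 235^2 = 55225 ≡ 258 (mod 263)
235^4 = (235^2)^2 ≡ 258^2 = 66564 ≡ 25 (mod 263)
235^8 = (235^4)^2 ≡ 25^2 = 625 ≡ 99 (mod 263)
235^16 = (235^8)^2 ≡ 99^2 = 9801 ≡ 70 (mod 263)

70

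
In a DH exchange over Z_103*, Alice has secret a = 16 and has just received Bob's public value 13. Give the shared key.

Shared key K = 13^16 mod 103.
13^1 ≡ 13 (mod 103)
13^2 = (13^1)^2 ≡ 13^2 = 169 ≡ 66 (mod 103)
13^4 = (13^2)^2 ≡ 66^2 = 4356 ≡ 30 (mod 103)
13^8 = (13^4)^2 ≡ 30^2 = 900 ≡ 76 (mod 103)
13^16 = (13^8)^2 ≡ 76^2 = 5776 ≡ 8 (mod 103)

8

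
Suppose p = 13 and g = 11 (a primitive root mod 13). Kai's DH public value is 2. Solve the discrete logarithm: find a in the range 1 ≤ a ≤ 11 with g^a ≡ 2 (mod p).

7

Try successive powers of 11 modulo 13:
11^1 ≡ 11
11^2 ≡ 4
11^3 ≡ 5
11^4 ≡ 3
11^5 ≡ 7
11^6 ≡ 12
11^7 ≡ 2
Found: a = 7.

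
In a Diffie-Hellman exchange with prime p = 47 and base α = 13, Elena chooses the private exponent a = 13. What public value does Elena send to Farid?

23

Public value = 13^13 (mod 47).
13^1 ≡ 13 (mod 47)
13^2 = (13^1)^2 ≡ 13^2 = 169 ≡ 28 (mod 47)
13^4 = (13^2)^2 ≡ 28^2 = 784 ≡ 32 (mod 47)
13^8 = (13^4)^2 ≡ 32^2 = 1024 ≡ 37 (mod 47)
13^13 = 13^8 · 13^4 · 13^1 ≡ 37 · 32 · 13 ≡ 23 (mod 47).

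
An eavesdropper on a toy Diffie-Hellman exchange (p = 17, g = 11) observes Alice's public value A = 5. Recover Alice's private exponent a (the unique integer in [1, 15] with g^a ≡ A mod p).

Try successive powers of 11 modulo 17:
11^1 ≡ 11
11^2 ≡ 2
11^3 ≡ 5
Found: a = 3.

3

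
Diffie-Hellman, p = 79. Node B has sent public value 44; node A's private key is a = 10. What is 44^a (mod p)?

42

Shared key K = 44^10 mod 79.
44^1 ≡ 44 (mod 79)
44^2 = (44^1)^2 ≡ 44^2 = 1936 ≡ 40 (mod 79)
44^4 = (44^2)^2 ≡ 40^2 = 1600 ≡ 20 (mod 79)
44^8 = (44^4)^2 ≡ 20^2 = 400 ≡ 5 (mod 79)
44^10 = 44^8 · 44^2 ≡ 5 · 40 ≡ 42 (mod 79).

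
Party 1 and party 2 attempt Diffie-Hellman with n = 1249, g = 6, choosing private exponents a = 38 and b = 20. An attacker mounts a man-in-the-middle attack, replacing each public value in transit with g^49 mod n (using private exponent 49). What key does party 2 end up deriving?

158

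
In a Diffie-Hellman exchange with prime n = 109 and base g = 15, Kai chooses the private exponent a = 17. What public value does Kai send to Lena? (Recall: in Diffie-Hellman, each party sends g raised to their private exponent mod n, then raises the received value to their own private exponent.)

Public value = 15^17 mod 109.
15^1 ≡ 15 (mod 109)
15^2 = (15^1)^2 ≡ 15^2 = 225 ≡ 7 (mod 109)
15^4 = (15^2)^2 ≡ 7^2 = 49 ≡ 49 (mod 109)
15^8 = (15^4)^2 ≡ 49^2 = 2401 ≡ 3 (mod 109)
15^16 = (15^8)^2 ≡ 3^2 = 9 ≡ 9 (mod 109)
15^17 = 15^16 · 15^1 ≡ 9 · 15 ≡ 26 (mod 109).

26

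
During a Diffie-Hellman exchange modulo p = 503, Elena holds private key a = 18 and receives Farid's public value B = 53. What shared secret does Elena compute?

Shared key K = 53^18 mod 503.
53^1 ≡ 53 (mod 503)
53^2 = (53^1)^2 ≡ 53^2 = 2809 ≡ 294 (mod 503)
53^4 = (53^2)^2 ≡ 294^2 = 86436 ≡ 423 (mod 503)
53^8 = (53^4)^2 ≡ 423^2 = 178929 ≡ 364 (mod 503)
53^16 = (53^8)^2 ≡ 364^2 = 132496 ≡ 207 (mod 503)
53^18 = 53^16 · 53^2 ≡ 207 · 294 ≡ 498 (mod 503).

498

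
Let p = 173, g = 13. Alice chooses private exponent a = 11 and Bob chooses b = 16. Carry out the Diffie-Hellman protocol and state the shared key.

16

Alice sends A = g^a mod p = 13^11 mod 173.
13^1 ≡ 13 (mod 173)
13^2 = (13^1)^2 ≡ 13^2 = 169 ≡ 169 (mod 173)
13^4 = (13^2)^2 ≡ 169^2 = 28561 ≡ 16 (mod 173)
13^8 = (13^4)^2 ≡ 16^2 = 256 ≡ 83 (mod 173)
13^11 = 13^8 · 13^2 · 13^1 ≡ 83 · 169 · 13 ≡ 9 (mod 173).
So A = 9. Bob then computes K = A^b mod p = 9^16 mod 173.
9^1 ≡ 9 (mod 173)
9^2 = (9^1)^2 ≡ 9^2 = 81 ≡ 81 (mod 173)
9^4 = (9^2)^2 ≡ 81^2 = 6561 ≡ 160 (mod 173)
9^8 = (9^4)^2 ≡ 160^2 = 25600 ≡ 169 (mod 173)
9^16 = (9^8)^2 ≡ 169^2 = 28561 ≡ 16 (mod 173)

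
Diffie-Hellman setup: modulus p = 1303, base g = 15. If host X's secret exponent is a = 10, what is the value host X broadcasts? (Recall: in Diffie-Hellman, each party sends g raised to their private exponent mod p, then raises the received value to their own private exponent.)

Public value = 15^10 mod 1303.
15^1 ≡ 15 (mod 1303)
15^2 = (15^1)^2 ≡ 15^2 = 225 ≡ 225 (mod 1303)
15^4 = (15^2)^2 ≡ 225^2 = 50625 ≡ 1111 (mod 1303)
15^8 = (15^4)^2 ≡ 1111^2 = 1234321 ≡ 380 (mod 1303)
15^10 = 15^8 · 15^2 ≡ 380 · 225 ≡ 805 (mod 1303).

805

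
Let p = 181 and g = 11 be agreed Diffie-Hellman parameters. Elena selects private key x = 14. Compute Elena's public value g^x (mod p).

169

Public value = 11^14 (mod 181).
11^1 ≡ 11 (mod 181)
11^2 = (11^1)^2 ≡ 11^2 = 121 ≡ 121 (mod 181)
11^4 = (11^2)^2 ≡ 121^2 = 14641 ≡ 161 (mod 181)
11^8 = (11^4)^2 ≡ 161^2 = 25921 ≡ 38 (mod 181)
11^14 = 11^8 · 11^4 · 11^2 ≡ 38 · 161 · 121 ≡ 169 (mod 181).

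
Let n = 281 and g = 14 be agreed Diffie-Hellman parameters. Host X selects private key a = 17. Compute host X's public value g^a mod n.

138

Public value = 14^17 mod 281.
14^1 ≡ 14 (mod 281)
14^2 = (14^1)^2 ≡ 14^2 = 196 ≡ 196 (mod 281)
14^4 = (14^2)^2 ≡ 196^2 = 38416 ≡ 200 (mod 281)
14^8 = (14^4)^2 ≡ 200^2 = 40000 ≡ 98 (mod 281)
14^16 = (14^8)^2 ≡ 98^2 = 9604 ≡ 50 (mod 281)
14^17 = 14^16 · 14^1 ≡ 50 · 14 ≡ 138 (mod 281).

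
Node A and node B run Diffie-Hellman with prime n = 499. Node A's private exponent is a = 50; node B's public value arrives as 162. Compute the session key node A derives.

Shared key K = 162^50 mod 499.
162^1 ≡ 162 (mod 499)
162^2 = (162^1)^2 ≡ 162^2 = 26244 ≡ 296 (mod 499)
162^4 = (162^2)^2 ≡ 296^2 = 87616 ≡ 291 (mod 499)
162^8 = (162^4)^2 ≡ 291^2 = 84681 ≡ 350 (mod 499)
162^16 = (162^8)^2 ≡ 350^2 = 122500 ≡ 245 (mod 499)
162^32 = (162^16)^2 ≡ 245^2 = 60025 ≡ 145 (mod 499)
162^50 = 162^32 · 162^16 · 162^2 ≡ 145 · 245 · 296 ≡ 472 (mod 499).

472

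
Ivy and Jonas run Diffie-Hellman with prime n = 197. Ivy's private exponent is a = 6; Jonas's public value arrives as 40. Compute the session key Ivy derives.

34

Shared key K = 40^6 mod 197.
40^1 ≡ 40 (mod 197)
40^2 = (40^1)^2 ≡ 40^2 = 1600 ≡ 24 (mod 197)
40^4 = (40^2)^2 ≡ 24^2 = 576 ≡ 182 (mod 197)
40^6 = 40^4 · 40^2 ≡ 182 · 24 ≡ 34 (mod 197).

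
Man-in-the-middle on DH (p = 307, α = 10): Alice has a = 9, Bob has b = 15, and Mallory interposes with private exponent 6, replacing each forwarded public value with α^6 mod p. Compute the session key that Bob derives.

Bob receives Mallory's public value M = 10^6 mod 307 instead of the honest one.
10^1 ≡ 10 (mod 307)
10^2 = (10^1)^2 ≡ 10^2 = 100 ≡ 100 (mod 307)
10^4 = (10^2)^2 ≡ 100^2 = 10000 ≡ 176 (mod 307)
10^6 = 10^4 · 10^2 ≡ 176 · 100 ≡ 101 (mod 307).
So M = 101. Bob computes K = M^15 mod 307.
101^1 ≡ 101 (mod 307)
101^2 = (101^1)^2 ≡ 101^2 = 10201 ≡ 70 (mod 307)
101^4 = (101^2)^2 ≡ 70^2 = 4900 ≡ 295 (mod 307)
101^8 = (101^4)^2 ≡ 295^2 = 87025 ≡ 144 (mod 307)
101^15 = 101^8 · 101^4 · 101^2 · 101^1 ≡ 144 · 295 · 70 · 101 ≡ 105 (mod 307).

105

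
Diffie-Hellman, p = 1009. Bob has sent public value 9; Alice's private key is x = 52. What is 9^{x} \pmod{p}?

755

Shared key K = 9^52 mod 1009.
9^1 ≡ 9 (mod 1009)
9^2 = (9^1)^2 ≡ 9^2 = 81 ≡ 81 (mod 1009)
9^4 = (9^2)^2 ≡ 81^2 = 6561 ≡ 507 (mod 1009)
9^8 = (9^4)^2 ≡ 507^2 = 257049 ≡ 763 (mod 1009)
9^16 = (9^8)^2 ≡ 763^2 = 582169 ≡ 985 (mod 1009)
9^32 = (9^16)^2 ≡ 985^2 = 970225 ≡ 576 (mod 1009)
9^52 = 9^32 · 9^16 · 9^4 ≡ 576 · 985 · 507 ≡ 755 (mod 1009).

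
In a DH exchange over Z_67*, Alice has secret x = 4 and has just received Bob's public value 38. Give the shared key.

Shared key K = 38^4 mod 67.
38^1 ≡ 38 (mod 67)
38^2 = (38^1)^2 ≡ 38^2 = 1444 ≡ 37 (mod 67)
38^4 = (38^2)^2 ≡ 37^2 = 1369 ≡ 29 (mod 67)

29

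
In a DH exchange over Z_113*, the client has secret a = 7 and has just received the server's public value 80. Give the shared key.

Shared key K = 80^7 mod 113.
80^1 ≡ 80 (mod 113)
80^2 = (80^1)^2 ≡ 80^2 = 6400 ≡ 72 (mod 113)
80^4 = (80^2)^2 ≡ 72^2 = 5184 ≡ 99 (mod 113)
80^7 = 80^4 · 80^2 · 80^1 ≡ 99 · 72 · 80 ≡ 42 (mod 113).

42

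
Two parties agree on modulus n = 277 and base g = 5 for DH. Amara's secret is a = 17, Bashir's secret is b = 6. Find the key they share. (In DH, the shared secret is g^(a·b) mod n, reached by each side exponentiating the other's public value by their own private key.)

Amara sends A = g^a mod n = 5^17 mod 277.
5^1 ≡ 5 (mod 277)
5^2 = (5^1)^2 ≡ 5^2 = 25 ≡ 25 (mod 277)
5^4 = (5^2)^2 ≡ 25^2 = 625 ≡ 71 (mod 277)
5^8 = (5^4)^2 ≡ 71^2 = 5041 ≡ 55 (mod 277)
5^16 = (5^8)^2 ≡ 55^2 = 3025 ≡ 255 (mod 277)
5^17 = 5^16 · 5^1 ≡ 255 · 5 ≡ 167 (mod 277).
So A = 167. Bashir then computes K = A^b mod n = 167^6 mod 277.
167^1 ≡ 167 (mod 277)
167^2 = (167^1)^2 ≡ 167^2 = 27889 ≡ 189 (mod 277)
167^4 = (167^2)^2 ≡ 189^2 = 35721 ≡ 265 (mod 277)
167^6 = 167^4 · 167^2 ≡ 265 · 189 ≡ 225 (mod 277).

225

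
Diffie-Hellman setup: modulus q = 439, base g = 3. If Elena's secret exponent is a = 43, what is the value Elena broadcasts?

Public value = 3^43 mod 439.
3^1 ≡ 3 (mod 439)
3^2 = (3^1)^2 ≡ 3^2 = 9 ≡ 9 (mod 439)
3^4 = (3^2)^2 ≡ 9^2 = 81 ≡ 81 (mod 439)
3^8 = (3^4)^2 ≡ 81^2 = 6561 ≡ 415 (mod 439)
3^16 = (3^8)^2 ≡ 415^2 = 172225 ≡ 137 (mod 439)
3^32 = (3^16)^2 ≡ 137^2 = 18769 ≡ 331 (mod 439)
3^43 = 3^32 · 3^8 · 3^2 · 3^1 ≡ 331 · 415 · 9 · 3 ≡ 183 (mod 439).

183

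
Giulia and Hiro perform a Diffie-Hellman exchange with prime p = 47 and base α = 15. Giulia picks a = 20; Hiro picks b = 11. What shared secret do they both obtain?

3

Giulia sends A = α^a mod p = 15^20 mod 47.
15^1 ≡ 15 (mod 47)
15^2 = (15^1)^2 ≡ 15^2 = 225 ≡ 37 (mod 47)
15^4 = (15^2)^2 ≡ 37^2 = 1369 ≡ 6 (mod 47)
15^8 = (15^4)^2 ≡ 6^2 = 36 ≡ 36 (mod 47)
15^16 = (15^8)^2 ≡ 36^2 = 1296 ≡ 27 (mod 47)
15^20 = 15^16 · 15^4 ≡ 27 · 6 ≡ 21 (mod 47).
So A = 21. Hiro then computes K = A^b mod p = 21^11 mod 47.
21^1 ≡ 21 (mod 47)
21^2 = (21^1)^2 ≡ 21^2 = 441 ≡ 18 (mod 47)
21^4 = (21^2)^2 ≡ 18^2 = 324 ≡ 42 (mod 47)
21^8 = (21^4)^2 ≡ 42^2 = 1764 ≡ 25 (mod 47)
21^11 = 21^8 · 21^2 · 21^1 ≡ 25 · 18 · 21 ≡ 3 (mod 47).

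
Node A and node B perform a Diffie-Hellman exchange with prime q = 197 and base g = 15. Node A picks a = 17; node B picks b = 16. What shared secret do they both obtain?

Node A sends A = g^a mod q = 15^17 mod 197.
15^1 ≡ 15 (mod 197)
15^2 = (15^1)^2 ≡ 15^2 = 225 ≡ 28 (mod 197)
15^4 = (15^2)^2 ≡ 28^2 = 784 ≡ 193 (mod 197)
15^8 = (15^4)^2 ≡ 193^2 = 37249 ≡ 16 (mod 197)
15^16 = (15^8)^2 ≡ 16^2 = 256 ≡ 59 (mod 197)
15^17 = 15^16 · 15^1 ≡ 59 · 15 ≡ 97 (mod 197).
So A = 97. Node B then computes K = A^b mod q = 97^16 mod 197.
97^1 ≡ 97 (mod 197)
97^2 = (97^1)^2 ≡ 97^2 = 9409 ≡ 150 (mod 197)
97^4 = (97^2)^2 ≡ 150^2 = 22500 ≡ 42 (mod 197)
97^8 = (97^4)^2 ≡ 42^2 = 1764 ≡ 188 (mod 197)
97^16 = (97^8)^2 ≡ 188^2 = 35344 ≡ 81 (mod 197)

81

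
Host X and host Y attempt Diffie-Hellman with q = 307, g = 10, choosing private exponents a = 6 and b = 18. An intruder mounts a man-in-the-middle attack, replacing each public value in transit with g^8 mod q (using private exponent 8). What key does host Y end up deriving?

Host Y receives an intruder's public value M = 10^8 mod 307 instead of the honest one.
10^1 ≡ 10 (mod 307)
10^2 = (10^1)^2 ≡ 10^2 = 100 ≡ 100 (mod 307)
10^4 = (10^2)^2 ≡ 100^2 = 10000 ≡ 176 (mod 307)
10^8 = (10^4)^2 ≡ 176^2 = 30976 ≡ 276 (mod 307)
So M = 276. Host Y computes K = M^18 mod 307.
276^1 ≡ 276 (mod 307)
276^2 = (276^1)^2 ≡ 276^2 = 76176 ≡ 40 (mod 307)
276^4 = (276^2)^2 ≡ 40^2 = 1600 ≡ 65 (mod 307)
276^8 = (276^4)^2 ≡ 65^2 = 4225 ≡ 234 (mod 307)
276^16 = (276^8)^2 ≡ 234^2 = 54756 ≡ 110 (mod 307)
276^18 = 276^16 · 276^2 ≡ 110 · 40 ≡ 102 (mod 307).

102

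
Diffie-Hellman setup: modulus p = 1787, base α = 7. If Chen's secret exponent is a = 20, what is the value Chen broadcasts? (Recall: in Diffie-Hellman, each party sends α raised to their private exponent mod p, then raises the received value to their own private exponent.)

Public value = 7^20 mod 1787.
7^1 ≡ 7 (mod 1787)
7^2 = (7^1)^2 ≡ 7^2 = 49 ≡ 49 (mod 1787)
7^4 = (7^2)^2 ≡ 49^2 = 2401 ≡ 614 (mod 1787)
7^8 = (7^4)^2 ≡ 614^2 = 376996 ≡ 1726 (mod 1787)
7^16 = (7^8)^2 ≡ 1726^2 = 2979076 ≡ 147 (mod 1787)
7^20 = 7^16 · 7^4 ≡ 147 · 614 ≡ 908 (mod 1787).

908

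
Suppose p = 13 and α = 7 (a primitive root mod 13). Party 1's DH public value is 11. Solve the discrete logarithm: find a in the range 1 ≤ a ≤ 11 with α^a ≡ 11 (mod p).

5

Try successive powers of 7 modulo 13:
7^1 ≡ 7
7^2 ≡ 10
7^3 ≡ 5
7^4 ≡ 9
7^5 ≡ 11
Found: a = 5.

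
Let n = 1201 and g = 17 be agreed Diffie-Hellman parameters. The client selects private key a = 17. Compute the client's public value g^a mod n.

465

Public value = 17^17 mod 1201.
17^1 ≡ 17 (mod 1201)
17^2 = (17^1)^2 ≡ 17^2 = 289 ≡ 289 (mod 1201)
17^4 = (17^2)^2 ≡ 289^2 = 83521 ≡ 652 (mod 1201)
17^8 = (17^4)^2 ≡ 652^2 = 425104 ≡ 1151 (mod 1201)
17^16 = (17^8)^2 ≡ 1151^2 = 1324801 ≡ 98 (mod 1201)
17^17 = 17^16 · 17^1 ≡ 98 · 17 ≡ 465 (mod 1201).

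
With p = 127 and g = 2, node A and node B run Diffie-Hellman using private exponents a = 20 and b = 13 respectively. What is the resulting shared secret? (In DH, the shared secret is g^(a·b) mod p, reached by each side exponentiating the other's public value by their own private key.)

2

Node B sends B = g^b mod p = 2^13 mod 127.
2^1 ≡ 2 (mod 127)
2^2 = (2^1)^2 ≡ 2^2 = 4 ≡ 4 (mod 127)
2^4 = (2^2)^2 ≡ 4^2 = 16 ≡ 16 (mod 127)
2^8 = (2^4)^2 ≡ 16^2 = 256 ≡ 2 (mod 127)
2^13 = 2^8 · 2^4 · 2^1 ≡ 2 · 16 · 2 ≡ 64 (mod 127).
So B = 64. Node A then computes K = B^a mod p = 64^20 mod 127.
64^1 ≡ 64 (mod 127)
64^2 = (64^1)^2 ≡ 64^2 = 4096 ≡ 32 (mod 127)
64^4 = (64^2)^2 ≡ 32^2 = 1024 ≡ 8 (mod 127)
64^8 = (64^4)^2 ≡ 8^2 = 64 ≡ 64 (mod 127)
64^16 = (64^8)^2 ≡ 64^2 = 4096 ≡ 32 (mod 127)
64^20 = 64^16 · 64^4 ≡ 32 · 8 ≡ 2 (mod 127).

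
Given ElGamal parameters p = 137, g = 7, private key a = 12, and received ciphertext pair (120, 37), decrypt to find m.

Shared mask s = c₁^a mod p = 120^12 mod 137.
120^1 ≡ 120 (mod 137)
120^2 = (120^1)^2 ≡ 120^2 = 14400 ≡ 15 (mod 137)
120^4 = (120^2)^2 ≡ 15^2 = 225 ≡ 88 (mod 137)
120^8 = (120^4)^2 ≡ 88^2 = 7744 ≡ 72 (mod 137)
120^12 = 120^8 · 120^4 ≡ 72 · 88 ≡ 34 (mod 137).
So s = 34; s⁻¹ ≡ 133 (mod 137).
m = c₂ · s⁻¹ mod 137 = 37 · 133 mod 137 = 126.

126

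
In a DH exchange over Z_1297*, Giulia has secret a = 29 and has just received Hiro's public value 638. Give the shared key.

Shared key K = 638^29 mod 1297.
638^1 ≡ 638 (mod 1297)
638^2 = (638^1)^2 ≡ 638^2 = 407044 ≡ 1083 (mod 1297)
638^4 = (638^2)^2 ≡ 1083^2 = 1172889 ≡ 401 (mod 1297)
638^8 = (638^4)^2 ≡ 401^2 = 160801 ≡ 1270 (mod 1297)
638^16 = (638^8)^2 ≡ 1270^2 = 1612900 ≡ 729 (mod 1297)
638^29 = 638^16 · 638^8 · 638^4 · 638^1 ≡ 729 · 1270 · 401 · 638 ≡ 214 (mod 1297).

214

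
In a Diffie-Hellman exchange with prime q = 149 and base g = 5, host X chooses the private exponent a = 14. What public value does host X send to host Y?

17

Public value = 5^14 mod 149.
5^1 ≡ 5 (mod 149)
5^2 = (5^1)^2 ≡ 5^2 = 25 ≡ 25 (mod 149)
5^4 = (5^2)^2 ≡ 25^2 = 625 ≡ 29 (mod 149)
5^8 = (5^4)^2 ≡ 29^2 = 841 ≡ 96 (mod 149)
5^14 = 5^8 · 5^4 · 5^2 ≡ 96 · 29 · 25 ≡ 17 (mod 149).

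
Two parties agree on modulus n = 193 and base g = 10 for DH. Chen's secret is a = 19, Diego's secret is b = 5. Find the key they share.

135

Chen sends A = g^a mod n = 10^19 mod 193.
10^1 ≡ 10 (mod 193)
10^2 = (10^1)^2 ≡ 10^2 = 100 ≡ 100 (mod 193)
10^4 = (10^2)^2 ≡ 100^2 = 10000 ≡ 157 (mod 193)
10^8 = (10^4)^2 ≡ 157^2 = 24649 ≡ 138 (mod 193)
10^16 = (10^8)^2 ≡ 138^2 = 19044 ≡ 130 (mod 193)
10^19 = 10^16 · 10^2 · 10^1 ≡ 130 · 100 · 10 ≡ 111 (mod 193).
So A = 111. Diego then computes K = A^b mod n = 111^5 mod 193.
111^1 ≡ 111 (mod 193)
111^2 = (111^1)^2 ≡ 111^2 = 12321 ≡ 162 (mod 193)
111^4 = (111^2)^2 ≡ 162^2 = 26244 ≡ 189 (mod 193)
111^5 = 111^4 · 111^1 ≡ 189 · 111 ≡ 135 (mod 193).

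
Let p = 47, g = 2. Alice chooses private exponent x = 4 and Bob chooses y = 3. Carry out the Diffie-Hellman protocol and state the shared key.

7

Bob sends B = g^y mod p = 2^3 mod 47.
2^1 ≡ 2 (mod 47)
2^2 = (2^1)^2 ≡ 2^2 = 4 ≡ 4 (mod 47)
2^3 = 2^2 · 2^1 ≡ 4 · 2 ≡ 8 (mod 47).
So B = 8. Alice then computes K = B^x mod p = 8^4 mod 47.
8^1 ≡ 8 (mod 47)
8^2 = (8^1)^2 ≡ 8^2 = 64 ≡ 17 (mod 47)
8^4 = (8^2)^2 ≡ 17^2 = 289 ≡ 7 (mod 47)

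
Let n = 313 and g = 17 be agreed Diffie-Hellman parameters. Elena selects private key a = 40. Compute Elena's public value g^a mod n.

Public value = 17^40 mod 313.
17^1 ≡ 17 (mod 313)
17^2 = (17^1)^2 ≡ 17^2 = 289 ≡ 289 (mod 313)
17^4 = (17^2)^2 ≡ 289^2 = 83521 ≡ 263 (mod 313)
17^8 = (17^4)^2 ≡ 263^2 = 69169 ≡ 309 (mod 313)
17^16 = (17^8)^2 ≡ 309^2 = 95481 ≡ 16 (mod 313)
17^32 = (17^16)^2 ≡ 16^2 = 256 ≡ 256 (mod 313)
17^40 = 17^32 · 17^8 ≡ 256 · 309 ≡ 228 (mod 313).

228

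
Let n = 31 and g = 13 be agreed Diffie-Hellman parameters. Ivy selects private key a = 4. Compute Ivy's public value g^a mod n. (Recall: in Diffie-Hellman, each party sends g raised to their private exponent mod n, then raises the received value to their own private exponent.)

Public value = 13^4 mod 31.
13^1 ≡ 13 (mod 31)
13^2 = (13^1)^2 ≡ 13^2 = 169 ≡ 14 (mod 31)
13^4 = (13^2)^2 ≡ 14^2 = 196 ≡ 10 (mod 31)

10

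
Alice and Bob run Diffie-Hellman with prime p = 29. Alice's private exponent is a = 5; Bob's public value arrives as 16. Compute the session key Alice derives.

23

Shared key K = 16^5 mod 29.
16^1 ≡ 16 (mod 29)
16^2 = (16^1)^2 ≡ 16^2 = 256 ≡ 24 (mod 29)
16^4 = (16^2)^2 ≡ 24^2 = 576 ≡ 25 (mod 29)
16^5 = 16^4 · 16^1 ≡ 25 · 16 ≡ 23 (mod 29).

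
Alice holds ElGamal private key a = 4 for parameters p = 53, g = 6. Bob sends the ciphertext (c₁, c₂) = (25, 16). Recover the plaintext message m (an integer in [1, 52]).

47

Shared mask s = c₁^a mod p = 25^4 mod 53.
25^1 ≡ 25 (mod 53)
25^2 = (25^1)^2 ≡ 25^2 = 625 ≡ 42 (mod 53)
25^4 = (25^2)^2 ≡ 42^2 = 1764 ≡ 15 (mod 53)
So s = 15; s⁻¹ ≡ 46 (mod 53).
m = c₂ · s⁻¹ mod 53 = 16 · 46 mod 53 = 47.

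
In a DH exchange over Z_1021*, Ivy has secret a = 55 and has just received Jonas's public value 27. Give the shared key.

500

Shared key K = 27^55 mod 1021.
27^1 ≡ 27 (mod 1021)
27^2 = (27^1)^2 ≡ 27^2 = 729 ≡ 729 (mod 1021)
27^4 = (27^2)^2 ≡ 729^2 = 531441 ≡ 521 (mod 1021)
27^8 = (27^4)^2 ≡ 521^2 = 271441 ≡ 876 (mod 1021)
27^16 = (27^8)^2 ≡ 876^2 = 767376 ≡ 605 (mod 1021)
27^32 = (27^16)^2 ≡ 605^2 = 366025 ≡ 507 (mod 1021)
27^55 = 27^32 · 27^16 · 27^4 · 27^2 · 27^1 ≡ 507 · 605 · 521 · 729 · 27 ≡ 500 (mod 1021).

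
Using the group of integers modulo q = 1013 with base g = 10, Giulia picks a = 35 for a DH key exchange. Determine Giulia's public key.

Public value = 10^{35} \pmod{1013}.
10^1 ≡ 10 (mod 1013)
10^2 = (10^1)^2 ≡ 10^2 = 100 ≡ 100 (mod 1013)
10^4 = (10^2)^2 ≡ 100^2 = 10000 ≡ 883 (mod 1013)
10^8 = (10^4)^2 ≡ 883^2 = 779689 ≡ 692 (mod 1013)
10^16 = (10^8)^2 ≡ 692^2 = 478864 ≡ 728 (mod 1013)
10^32 = (10^16)^2 ≡ 728^2 = 529984 ≡ 185 (mod 1013)
10^35 = 10^32 · 10^2 · 10^1 ≡ 185 · 100 · 10 ≡ 634 (mod 1013).

634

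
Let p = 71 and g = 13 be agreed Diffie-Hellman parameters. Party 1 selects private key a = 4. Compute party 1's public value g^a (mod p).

Public value = 13^4 (mod 71).
13^1 ≡ 13 (mod 71)
13^2 = (13^1)^2 ≡ 13^2 = 169 ≡ 27 (mod 71)
13^4 = (13^2)^2 ≡ 27^2 = 729 ≡ 19 (mod 71)

19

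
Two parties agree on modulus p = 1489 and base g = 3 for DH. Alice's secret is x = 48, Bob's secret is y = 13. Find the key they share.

490

Bob sends B = g^y mod p = 3^13 mod 1489.
3^1 ≡ 3 (mod 1489)
3^2 = (3^1)^2 ≡ 3^2 = 9 ≡ 9 (mod 1489)
3^4 = (3^2)^2 ≡ 9^2 = 81 ≡ 81 (mod 1489)
3^8 = (3^4)^2 ≡ 81^2 = 6561 ≡ 605 (mod 1489)
3^13 = 3^8 · 3^4 · 3^1 ≡ 605 · 81 · 3 ≡ 1093 (mod 1489).
So B = 1093. Alice then computes K = B^x mod p = 1093^48 mod 1489.
1093^1 ≡ 1093 (mod 1489)
1093^2 = (1093^1)^2 ≡ 1093^2 = 1194649 ≡ 471 (mod 1489)
1093^4 = (1093^2)^2 ≡ 471^2 = 221841 ≡ 1469 (mod 1489)
1093^8 = (1093^4)^2 ≡ 1469^2 = 2157961 ≡ 400 (mod 1489)
1093^16 = (1093^8)^2 ≡ 400^2 = 160000 ≡ 677 (mod 1489)
1093^32 = (1093^16)^2 ≡ 677^2 = 458329 ≡ 1206 (mod 1489)
1093^48 = 1093^32 · 1093^16 ≡ 1206 · 677 ≡ 490 (mod 1489).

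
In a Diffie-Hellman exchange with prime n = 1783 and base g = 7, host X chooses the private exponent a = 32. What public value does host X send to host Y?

488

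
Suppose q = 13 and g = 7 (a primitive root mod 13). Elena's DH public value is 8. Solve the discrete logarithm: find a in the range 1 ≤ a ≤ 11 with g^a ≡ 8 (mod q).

9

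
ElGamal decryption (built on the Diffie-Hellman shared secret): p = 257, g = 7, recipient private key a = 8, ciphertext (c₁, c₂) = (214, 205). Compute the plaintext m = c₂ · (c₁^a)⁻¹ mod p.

133

Shared mask s = c₁^a mod p = 214^8 mod 257.
214^1 ≡ 214 (mod 257)
214^2 = (214^1)^2 ≡ 214^2 = 45796 ≡ 50 (mod 257)
214^4 = (214^2)^2 ≡ 50^2 = 2500 ≡ 187 (mod 257)
214^8 = (214^4)^2 ≡ 187^2 = 34969 ≡ 17 (mod 257)
So s = 17; s⁻¹ ≡ 121 (mod 257).
m = c₂ · s⁻¹ mod 257 = 205 · 121 mod 257 = 133.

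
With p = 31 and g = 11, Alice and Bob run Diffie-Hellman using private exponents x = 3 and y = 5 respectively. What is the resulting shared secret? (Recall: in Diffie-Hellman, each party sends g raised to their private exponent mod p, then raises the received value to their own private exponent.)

Alice sends A = g^x mod p = 11^3 mod 31.
11^1 ≡ 11 (mod 31)
11^2 = (11^1)^2 ≡ 11^2 = 121 ≡ 28 (mod 31)
11^3 = 11^2 · 11^1 ≡ 28 · 11 ≡ 29 (mod 31).
So A = 29. Bob then computes K = A^y mod p = 29^5 mod 31.
29^1 ≡ 29 (mod 31)
29^2 = (29^1)^2 ≡ 29^2 = 841 ≡ 4 (mod 31)
29^4 = (29^2)^2 ≡ 4^2 = 16 ≡ 16 (mod 31)
29^5 = 29^4 · 29^1 ≡ 16 · 29 ≡ 30 (mod 31).

30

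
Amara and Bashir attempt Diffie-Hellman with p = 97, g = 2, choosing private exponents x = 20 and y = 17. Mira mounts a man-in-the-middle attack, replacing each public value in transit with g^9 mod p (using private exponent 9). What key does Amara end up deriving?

75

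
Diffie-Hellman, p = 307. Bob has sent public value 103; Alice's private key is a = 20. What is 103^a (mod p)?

96

Shared key K = 103^20 mod 307.
103^1 ≡ 103 (mod 307)
103^2 = (103^1)^2 ≡ 103^2 = 10609 ≡ 171 (mod 307)
103^4 = (103^2)^2 ≡ 171^2 = 29241 ≡ 76 (mod 307)
103^8 = (103^4)^2 ≡ 76^2 = 5776 ≡ 250 (mod 307)
103^16 = (103^8)^2 ≡ 250^2 = 62500 ≡ 179 (mod 307)
103^20 = 103^16 · 103^4 ≡ 179 · 76 ≡ 96 (mod 307).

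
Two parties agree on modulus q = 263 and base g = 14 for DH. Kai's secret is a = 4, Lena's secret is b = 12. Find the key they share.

144

Kai sends A = g^a mod q = 14^4 mod 263.
14^1 ≡ 14 (mod 263)
14^2 = (14^1)^2 ≡ 14^2 = 196 ≡ 196 (mod 263)
14^4 = (14^2)^2 ≡ 196^2 = 38416 ≡ 18 (mod 263)
So A = 18. Lena then computes K = A^b mod q = 18^12 mod 263.
18^1 ≡ 18 (mod 263)
18^2 = (18^1)^2 ≡ 18^2 = 324 ≡ 61 (mod 263)
18^4 = (18^2)^2 ≡ 61^2 = 3721 ≡ 39 (mod 263)
18^8 = (18^4)^2 ≡ 39^2 = 1521 ≡ 206 (mod 263)
18^12 = 18^8 · 18^4 ≡ 206 · 39 ≡ 144 (mod 263).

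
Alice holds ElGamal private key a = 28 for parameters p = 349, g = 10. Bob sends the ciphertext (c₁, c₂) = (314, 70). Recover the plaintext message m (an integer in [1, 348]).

95

Shared mask s = c₁^a mod p = 314^28 mod 349.
314^1 ≡ 314 (mod 349)
314^2 = (314^1)^2 ≡ 314^2 = 98596 ≡ 178 (mod 349)
314^4 = (314^2)^2 ≡ 178^2 = 31684 ≡ 274 (mod 349)
314^8 = (314^4)^2 ≡ 274^2 = 75076 ≡ 41 (mod 349)
314^16 = (314^8)^2 ≡ 41^2 = 1681 ≡ 285 (mod 349)
314^28 = 314^16 · 314^8 · 314^4 ≡ 285 · 41 · 274 ≡ 313 (mod 349).
So s = 313; s⁻¹ ≡ 126 (mod 349).
m = c₂ · s⁻¹ mod 349 = 70 · 126 mod 349 = 95.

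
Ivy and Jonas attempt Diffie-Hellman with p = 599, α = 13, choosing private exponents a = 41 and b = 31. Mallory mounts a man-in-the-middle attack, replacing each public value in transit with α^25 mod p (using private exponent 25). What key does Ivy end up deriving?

9

Ivy receives Mallory's public value M = 13^25 mod 599 instead of the honest one.
13^1 ≡ 13 (mod 599)
13^2 = (13^1)^2 ≡ 13^2 = 169 ≡ 169 (mod 599)
13^4 = (13^2)^2 ≡ 169^2 = 28561 ≡ 408 (mod 599)
13^8 = (13^4)^2 ≡ 408^2 = 166464 ≡ 541 (mod 599)
13^16 = (13^8)^2 ≡ 541^2 = 292681 ≡ 369 (mod 599)
13^25 = 13^16 · 13^8 · 13^1 ≡ 369 · 541 · 13 ≡ 309 (mod 599).
So M = 309. Ivy computes K = M^41 mod 599.
309^1 ≡ 309 (mod 599)
309^2 = (309^1)^2 ≡ 309^2 = 95481 ≡ 240 (mod 599)
309^4 = (309^2)^2 ≡ 240^2 = 57600 ≡ 96 (mod 599)
309^8 = (309^4)^2 ≡ 96^2 = 9216 ≡ 231 (mod 599)
309^16 = (309^8)^2 ≡ 231^2 = 53361 ≡ 50 (mod 599)
309^32 = (309^16)^2 ≡ 50^2 = 2500 ≡ 104 (mod 599)
309^41 = 309^32 · 309^8 · 309^1 ≡ 104 · 231 · 309 ≡ 9 (mod 599).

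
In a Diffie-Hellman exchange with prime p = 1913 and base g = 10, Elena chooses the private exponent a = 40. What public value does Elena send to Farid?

1528

Public value = 10^40 (mod 1913).
10^1 ≡ 10 (mod 1913)
10^2 = (10^1)^2 ≡ 10^2 = 100 ≡ 100 (mod 1913)
10^4 = (10^2)^2 ≡ 100^2 = 10000 ≡ 435 (mod 1913)
10^8 = (10^4)^2 ≡ 435^2 = 189225 ≡ 1751 (mod 1913)
10^16 = (10^8)^2 ≡ 1751^2 = 3066001 ≡ 1375 (mod 1913)
10^32 = (10^16)^2 ≡ 1375^2 = 1890625 ≡ 581 (mod 1913)
10^40 = 10^32 · 10^8 ≡ 581 · 1751 ≡ 1528 (mod 1913).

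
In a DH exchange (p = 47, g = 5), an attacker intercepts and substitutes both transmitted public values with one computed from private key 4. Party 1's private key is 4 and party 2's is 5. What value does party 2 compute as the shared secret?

Party 2 receives an attacker's public value M = 5^4 mod 47 instead of the honest one.
5^1 ≡ 5 (mod 47)
5^2 = (5^1)^2 ≡ 5^2 = 25 ≡ 25 (mod 47)
5^4 = (5^2)^2 ≡ 25^2 = 625 ≡ 14 (mod 47)
So M = 14. Party 2 computes K = M^5 mod 47.
14^1 ≡ 14 (mod 47)
14^2 = (14^1)^2 ≡ 14^2 = 196 ≡ 8 (mod 47)
14^4 = (14^2)^2 ≡ 8^2 = 64 ≡ 17 (mod 47)
14^5 = 14^4 · 14^1 ≡ 17 · 14 ≡ 3 (mod 47).

3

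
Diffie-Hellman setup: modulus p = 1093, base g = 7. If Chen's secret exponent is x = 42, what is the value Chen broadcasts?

901

Public value = 7^{42} \pmod{1093}.
7^1 ≡ 7 (mod 1093)
7^2 = (7^1)^2 ≡ 7^2 = 49 ≡ 49 (mod 1093)
7^4 = (7^2)^2 ≡ 49^2 = 2401 ≡ 215 (mod 1093)
7^8 = (7^4)^2 ≡ 215^2 = 46225 ≡ 319 (mod 1093)
7^16 = (7^8)^2 ≡ 319^2 = 101761 ≡ 112 (mod 1093)
7^32 = (7^16)^2 ≡ 112^2 = 12544 ≡ 521 (mod 1093)
7^42 = 7^32 · 7^8 · 7^2 ≡ 521 · 319 · 49 ≡ 901 (mod 1093).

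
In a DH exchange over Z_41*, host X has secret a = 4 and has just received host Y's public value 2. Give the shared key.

16

Shared key K = 2^4 mod 41.
2^1 ≡ 2 (mod 41)
2^2 = (2^1)^2 ≡ 2^2 = 4 ≡ 4 (mod 41)
2^4 = (2^2)^2 ≡ 4^2 = 16 ≡ 16 (mod 41)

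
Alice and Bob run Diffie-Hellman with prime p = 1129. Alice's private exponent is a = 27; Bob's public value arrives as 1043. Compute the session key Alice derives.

678

Shared key K = 1043^27 mod 1129.
1043^1 ≡ 1043 (mod 1129)
1043^2 = (1043^1)^2 ≡ 1043^2 = 1087849 ≡ 622 (mod 1129)
1043^4 = (1043^2)^2 ≡ 622^2 = 386884 ≡ 766 (mod 1129)
1043^8 = (1043^4)^2 ≡ 766^2 = 586756 ≡ 805 (mod 1129)
1043^16 = (1043^8)^2 ≡ 805^2 = 648025 ≡ 1108 (mod 1129)
1043^27 = 1043^16 · 1043^8 · 1043^2 · 1043^1 ≡ 1108 · 805 · 622 · 1043 ≡ 678 (mod 1129).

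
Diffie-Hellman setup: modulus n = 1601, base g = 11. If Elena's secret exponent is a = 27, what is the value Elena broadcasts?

Public value = 11^{27} \pmod{1601}.
11^1 ≡ 11 (mod 1601)
11^2 = (11^1)^2 ≡ 11^2 = 121 ≡ 121 (mod 1601)
11^4 = (11^2)^2 ≡ 121^2 = 14641 ≡ 232 (mod 1601)
11^8 = (11^4)^2 ≡ 232^2 = 53824 ≡ 991 (mod 1601)
11^16 = (11^8)^2 ≡ 991^2 = 982081 ≡ 668 (mod 1601)
11^27 = 11^16 · 11^8 · 11^2 · 11^1 ≡ 668 · 991 · 121 · 11 ≡ 481 (mod 1601).

481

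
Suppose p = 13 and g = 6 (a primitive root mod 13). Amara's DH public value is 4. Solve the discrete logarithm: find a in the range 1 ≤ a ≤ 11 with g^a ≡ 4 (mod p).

Try successive powers of 6 modulo 13:
6^1 ≡ 6
6^2 ≡ 10
6^3 ≡ 8
6^4 ≡ 9
6^5 ≡ 2
6^6 ≡ 12
6^7 ≡ 7
6^8 ≡ 3
6^9 ≡ 5
6^10 ≡ 4
Found: a = 10.

10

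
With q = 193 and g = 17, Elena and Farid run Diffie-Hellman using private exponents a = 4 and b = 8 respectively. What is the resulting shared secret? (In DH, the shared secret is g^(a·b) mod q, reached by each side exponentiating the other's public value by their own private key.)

Elena sends A = g^a mod q = 17^4 mod 193.
17^1 ≡ 17 (mod 193)
17^2 = (17^1)^2 ≡ 17^2 = 289 ≡ 96 (mod 193)
17^4 = (17^2)^2 ≡ 96^2 = 9216 ≡ 145 (mod 193)
So A = 145. Farid then computes K = A^b mod q = 145^8 mod 193.
145^1 ≡ 145 (mod 193)
145^2 = (145^1)^2 ≡ 145^2 = 21025 ≡ 181 (mod 193)
145^4 = (145^2)^2 ≡ 181^2 = 32761 ≡ 144 (mod 193)
145^8 = (145^4)^2 ≡ 144^2 = 20736 ≡ 85 (mod 193)

85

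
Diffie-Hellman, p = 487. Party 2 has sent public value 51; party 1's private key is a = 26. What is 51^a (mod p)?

191

Shared key K = 51^26 mod 487.
51^1 ≡ 51 (mod 487)
51^2 = (51^1)^2 ≡ 51^2 = 2601 ≡ 166 (mod 487)
51^4 = (51^2)^2 ≡ 166^2 = 27556 ≡ 284 (mod 487)
51^8 = (51^4)^2 ≡ 284^2 = 80656 ≡ 301 (mod 487)
51^16 = (51^8)^2 ≡ 301^2 = 90601 ≡ 19 (mod 487)
51^26 = 51^16 · 51^8 · 51^2 ≡ 19 · 301 · 166 ≡ 191 (mod 487).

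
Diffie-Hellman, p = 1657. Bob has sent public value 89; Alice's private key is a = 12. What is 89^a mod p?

1319

Shared key K = 89^12 mod 1657.
89^1 ≡ 89 (mod 1657)
89^2 = (89^1)^2 ≡ 89^2 = 7921 ≡ 1293 (mod 1657)
89^4 = (89^2)^2 ≡ 1293^2 = 1671849 ≡ 1593 (mod 1657)
89^8 = (89^4)^2 ≡ 1593^2 = 2537649 ≡ 782 (mod 1657)
89^12 = 89^8 · 89^4 ≡ 782 · 1593 ≡ 1319 (mod 1657).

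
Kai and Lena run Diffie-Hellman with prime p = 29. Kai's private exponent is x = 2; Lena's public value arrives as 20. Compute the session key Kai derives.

23

Shared key K = 20^2 mod 29.
20^1 ≡ 20 (mod 29)
20^2 = (20^1)^2 ≡ 20^2 = 400 ≡ 23 (mod 29)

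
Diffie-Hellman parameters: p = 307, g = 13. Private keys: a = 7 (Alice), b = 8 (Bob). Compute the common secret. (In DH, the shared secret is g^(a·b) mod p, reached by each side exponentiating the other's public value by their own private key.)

Alice sends A = g^a mod p = 13^7 mod 307.
13^1 ≡ 13 (mod 307)
13^2 = (13^1)^2 ≡ 13^2 = 169 ≡ 169 (mod 307)
13^4 = (13^2)^2 ≡ 169^2 = 28561 ≡ 10 (mod 307)
13^7 = 13^4 · 13^2 · 13^1 ≡ 10 · 169 · 13 ≡ 173 (mod 307).
So A = 173. Bob then computes K = A^b mod p = 173^8 mod 307.
173^1 ≡ 173 (mod 307)
173^2 = (173^1)^2 ≡ 173^2 = 29929 ≡ 150 (mod 307)
173^4 = (173^2)^2 ≡ 150^2 = 22500 ≡ 89 (mod 307)
173^8 = (173^4)^2 ≡ 89^2 = 7921 ≡ 246 (mod 307)

246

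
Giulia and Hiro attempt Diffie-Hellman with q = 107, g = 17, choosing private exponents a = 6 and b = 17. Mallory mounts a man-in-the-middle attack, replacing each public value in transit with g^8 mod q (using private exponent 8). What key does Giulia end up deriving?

13

Giulia receives Mallory's public value M = 17^8 mod 107 instead of the honest one.
17^1 ≡ 17 (mod 107)
17^2 = (17^1)^2 ≡ 17^2 = 289 ≡ 75 (mod 107)
17^4 = (17^2)^2 ≡ 75^2 = 5625 ≡ 61 (mod 107)
17^8 = (17^4)^2 ≡ 61^2 = 3721 ≡ 83 (mod 107)
So M = 83. Giulia computes K = M^6 mod 107.
83^1 ≡ 83 (mod 107)
83^2 = (83^1)^2 ≡ 83^2 = 6889 ≡ 41 (mod 107)
83^4 = (83^2)^2 ≡ 41^2 = 1681 ≡ 76 (mod 107)
83^6 = 83^4 · 83^2 ≡ 76 · 41 ≡ 13 (mod 107).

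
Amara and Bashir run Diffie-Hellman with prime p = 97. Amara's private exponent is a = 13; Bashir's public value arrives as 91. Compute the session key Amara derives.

Shared key K = 91^13 mod 97.
91^1 ≡ 91 (mod 97)
91^2 = (91^1)^2 ≡ 91^2 = 8281 ≡ 36 (mod 97)
91^4 = (91^2)^2 ≡ 36^2 = 1296 ≡ 35 (mod 97)
91^8 = (91^4)^2 ≡ 35^2 = 1225 ≡ 61 (mod 97)
91^13 = 91^8 · 91^4 · 91^1 ≡ 61 · 35 · 91 ≡ 91 (mod 97).

91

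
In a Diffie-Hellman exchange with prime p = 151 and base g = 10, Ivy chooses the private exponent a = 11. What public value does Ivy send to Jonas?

Public value = 10^11 mod 151.
10^1 ≡ 10 (mod 151)
10^2 = (10^1)^2 ≡ 10^2 = 100 ≡ 100 (mod 151)
10^4 = (10^2)^2 ≡ 100^2 = 10000 ≡ 34 (mod 151)
10^8 = (10^4)^2 ≡ 34^2 = 1156 ≡ 99 (mod 151)
10^11 = 10^8 · 10^2 · 10^1 ≡ 99 · 100 · 10 ≡ 95 (mod 151).

95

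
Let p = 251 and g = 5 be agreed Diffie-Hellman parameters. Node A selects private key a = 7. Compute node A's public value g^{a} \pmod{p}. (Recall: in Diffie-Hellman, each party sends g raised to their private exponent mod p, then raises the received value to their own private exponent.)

Public value = 5^{7} \pmod{251}.
5^1 ≡ 5 (mod 251)
5^2 = (5^1)^2 ≡ 5^2 = 25 ≡ 25 (mod 251)
5^4 = (5^2)^2 ≡ 25^2 = 625 ≡ 123 (mod 251)
5^7 = 5^4 · 5^2 · 5^1 ≡ 123 · 25 · 5 ≡ 64 (mod 251).

64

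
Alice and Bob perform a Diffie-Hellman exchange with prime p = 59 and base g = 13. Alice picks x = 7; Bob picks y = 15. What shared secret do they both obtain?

Bob sends B = g^y mod p = 13^15 mod 59.
13^1 ≡ 13 (mod 59)
13^2 = (13^1)^2 ≡ 13^2 = 169 ≡ 51 (mod 59)
13^4 = (13^2)^2 ≡ 51^2 = 2601 ≡ 5 (mod 59)
13^8 = (13^4)^2 ≡ 5^2 = 25 ≡ 25 (mod 59)
13^15 = 13^8 · 13^4 · 13^2 · 13^1 ≡ 25 · 5 · 51 · 13 ≡ 39 (mod 59).
So B = 39. Alice then computes K = B^x mod p = 39^7 mod 59.
39^1 ≡ 39 (mod 59)
39^2 = (39^1)^2 ≡ 39^2 = 1521 ≡ 46 (mod 59)
39^4 = (39^2)^2 ≡ 46^2 = 2116 ≡ 51 (mod 59)
39^7 = 39^4 · 39^2 · 39^1 ≡ 51 · 46 · 39 ≡ 44 (mod 59).

44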